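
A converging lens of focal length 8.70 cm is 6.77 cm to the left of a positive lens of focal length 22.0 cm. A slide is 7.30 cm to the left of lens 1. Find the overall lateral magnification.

Lens 1: 1/d_i1 = 1/(8.70) − 1/(7.30) = -0.02204, so d_i1 = -45.36 cm; m₁ = −d_i1/d_o1 = +6.214.
d_o2 = 6.77 − (-45.36) = 52.13 cm.
Lens 2: 1/d_i2 = 1/(22.0) − 1/(52.13) = 0.02627, so d_i2 = 38.06 cm; m₂ = −d_i2/d_o2 = -0.7302.
m = m₁·m₂ = (+6.214)(-0.7302) = -4.54.

m = -4.54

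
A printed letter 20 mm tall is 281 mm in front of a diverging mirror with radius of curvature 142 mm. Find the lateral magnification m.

m = +0.202

f = R/2 = 142/2 = 71.00 mm; for a diverging mirror, f = -71.00 mm.
1/d_i = 1/f − 1/d_o = 1/(-71.00) − 1/(281) = -0.01764, so d_i = -56.68 mm.
m = −d_i/d_o = −(-56.68)/(281) = +0.202.
The image is virtual, upright and reduced, behind the mirror.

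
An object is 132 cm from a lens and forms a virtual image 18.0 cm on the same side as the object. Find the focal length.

Virtual image ⇒ d_i = −18.0 cm.
1/f = 1/d_o + 1/d_i = 1/(132) + 1/(-18.0) = -0.04798, so f = -20.8 cm.
Since f is negative, the lens is diverging.

f = -20.8 cm (diverging)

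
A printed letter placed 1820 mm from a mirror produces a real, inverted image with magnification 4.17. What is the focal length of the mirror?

m = −d_i/d_o ⇒ d_i = −m·d_o = −(-4.17)·(1820) = 7589 mm.
1/f = 1/d_o + 1/d_i = 1/(1820) + 1/(7589) = 0.0006812, so f = 1470 mm.
Since f is positive, the mirror is concave.

f = 1470 mm (concave)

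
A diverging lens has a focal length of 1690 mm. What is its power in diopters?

For a diverging lens, f = −1690 mm.
f = -169 cm = -1.69 m.
P = 1/f = 1/(-1.69 m) = -0.592 D.

P = -0.592 D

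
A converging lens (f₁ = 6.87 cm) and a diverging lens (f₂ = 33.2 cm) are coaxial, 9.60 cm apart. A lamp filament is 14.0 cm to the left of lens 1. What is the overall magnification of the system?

Lens 1: 1/d_i1 = 1/(6.87) − 1/(14.0) = 0.07413, so d_i1 = 13.49 cm; m₁ = −d_i1/d_o1 = -0.9636.
d_o2 = 9.60 − (13.49) = -3.890 cm (virtual object).
f₂ = −33.2 cm (diverging).
Lens 2: 1/d_i2 = 1/(-33.2) − 1/(-3.890) = 0.2269, so d_i2 = 4.406 cm; m₂ = −d_i2/d_o2 = +1.133.
m = m₁·m₂ = (-0.9636)(+1.133) = -1.09.

m = -1.09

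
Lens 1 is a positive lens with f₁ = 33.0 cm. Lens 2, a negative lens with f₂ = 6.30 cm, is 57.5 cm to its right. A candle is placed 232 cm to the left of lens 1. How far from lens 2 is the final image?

4.73 cm

Lens 1: 1/d_i1 = 1/f₁ − 1/d_o1 = 1/(33.0) − 1/(232) = 0.02599, so d_i1 = 38.47 cm.
The intermediate image is 38.47 cm to the right of lens 1, which is 57.5 − (38.47) = 19.03 cm to the left of lens 2, so d_o2 = +19.03 cm.
Lens 2 is diverging, so f₂ = −6.30 cm.
Lens 2: 1/d_i2 = 1/f₂ − 1/d_o2 = 1/(-6.30) − 1/(19.03) = -0.2113, so d_i2 = -4.73 cm.
The final image is virtual, 4.73 cm to the left of lens 2 (overall magnification ≈ -0.041).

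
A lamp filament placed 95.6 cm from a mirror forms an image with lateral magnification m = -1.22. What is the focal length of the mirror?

m = −d_i/d_o ⇒ d_i = −m·d_o = −(-1.22)·(95.6) = 116.6 cm.
1/f = 1/d_o + 1/d_i = 1/(95.6) + 1/(116.6) = 0.01904, so f = 52.5 cm.
Since f is positive, the mirror is concave.

f = 52.5 cm (concave)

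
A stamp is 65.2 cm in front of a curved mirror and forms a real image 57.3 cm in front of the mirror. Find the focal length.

f = 30.5 cm (concave)

Real image ⇒ d_i = +57.3 cm.
1/f = 1/d_o + 1/d_i = 1/(65.2) + 1/(57.3) = 0.03279, so f = 30.5 cm.
Since f is positive, the curved mirror is concave.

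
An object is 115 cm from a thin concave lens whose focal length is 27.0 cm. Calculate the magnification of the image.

m = +0.190

For a concave lens, f = -27.0 cm.
1/d_i = 1/f − 1/d_o = 1/(-27.00) − 1/(115) = -0.04573, so d_i = -21.87 cm.
m = −d_i/d_o = −(-21.87)/(115) = +0.190.
The image is virtual, upright and reduced, on the same side as the object.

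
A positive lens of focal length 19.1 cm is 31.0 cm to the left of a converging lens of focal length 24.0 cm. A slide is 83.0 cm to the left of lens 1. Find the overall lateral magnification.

Lens 1: 1/d_i1 = 1/(19.1) − 1/(83.0) = 0.04031, so d_i1 = 24.81 cm; m₁ = −d_i1/d_o1 = -0.2989.
d_o2 = 31.0 − (24.81) = 6.190 cm.
Lens 2: 1/d_i2 = 1/(24.0) − 1/(6.190) = -0.1199, so d_i2 = -8.341 cm; m₂ = −d_i2/d_o2 = +1.348.
m = m₁·m₂ = (-0.2989)(+1.348) = -0.403.

m = -0.403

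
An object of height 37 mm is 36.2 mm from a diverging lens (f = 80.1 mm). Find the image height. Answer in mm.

25.5 mm

For a diverging lens, f = -80.1 mm.
1/d_i = 1/f − 1/d_o = 1/(-80.10) − 1/(36.2) = -0.04011, so d_i = -24.93 mm.
m = −d_i/d_o = +0.6887.
|h_i| = |m|·h_o = 0.6887 × 37 = 25.5 mm. The image is virtual, upright and reduced, on the same side as the object.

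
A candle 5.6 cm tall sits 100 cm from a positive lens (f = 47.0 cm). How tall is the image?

1/d_i = 1/f − 1/d_o = 1/(47.00) − 1/(100) = 0.01128, so d_i = 88.68 cm.
m = −d_i/d_o = -0.8868.
|h_i| = |m|·h_o = 0.8868 × 5.6 = 4.97 cm. The image is real, inverted and reduced, on the far side of the lens.

4.97 cm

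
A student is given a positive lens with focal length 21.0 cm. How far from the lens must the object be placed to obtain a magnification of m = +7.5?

m = −d_i/d_o ⇒ d_i = −m·d_o.
1/f = 1/d_o + 1/d_i = 1/d_o − 1/(m·d_o) = (1 − 1/m)/d_o, so d_o = f(1 − 1/m) = (21.00)(1 − 1/(+7.5)) = 18.2 cm.

18.2 cm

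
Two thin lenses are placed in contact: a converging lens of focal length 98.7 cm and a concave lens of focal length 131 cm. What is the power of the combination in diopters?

P = +0.250 D

P₁ = 1/f₁ = 1/(0.987 m) = +1.013 D; P₂ = 1/f₂ = 1/(-1.31 m) = -0.7634 D.
For thin lenses in contact, P = P₁ + P₂ = (+1.013) + (-0.7634) = +0.250 D.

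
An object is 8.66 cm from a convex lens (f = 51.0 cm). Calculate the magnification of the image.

m = +1.20

1/d_i = 1/f − 1/d_o = 1/(51.00) − 1/(8.66) = -0.09587, so d_i = -10.43 cm.
m = −d_i/d_o = −(-10.43)/(8.66) = +1.20.
The image is virtual, upright and enlarged, on the same side as the object.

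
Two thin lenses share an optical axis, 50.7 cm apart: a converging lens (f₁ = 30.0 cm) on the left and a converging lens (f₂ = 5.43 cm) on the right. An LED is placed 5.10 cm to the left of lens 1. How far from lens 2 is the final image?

Lens 1: 1/d_i1 = 1/f₁ − 1/d_o1 = 1/(30.0) − 1/(5.10) = -0.1627, so d_i1 = -6.145 cm.
The intermediate image is 6.145 cm to the left of lens 1 (virtual), which is 50.7 − (-6.145) = 56.84 cm to the left of lens 2, so d_o2 = +56.84 cm.
Lens 2: 1/d_i2 = 1/f₂ − 1/d_o2 = 1/(5.43) − 1/(56.84) = 0.1666, so d_i2 = 6.00 cm.
The final image is real, 6.00 cm to the right of lens 2 (overall magnification ≈ -0.13).

6.00 cm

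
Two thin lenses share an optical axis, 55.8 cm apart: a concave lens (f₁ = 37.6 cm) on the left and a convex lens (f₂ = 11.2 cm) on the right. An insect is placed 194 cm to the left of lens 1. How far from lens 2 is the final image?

12.8 cm

Lens 1 is diverging, so f₁ = −37.6 cm.
Lens 1: 1/d_i1 = 1/f₁ − 1/d_o1 = 1/(-37.6) − 1/(194) = -0.03175, so d_i1 = -31.50 cm.
The intermediate image is 31.50 cm to the left of lens 1 (virtual), which is 55.8 − (-31.50) = 87.30 cm to the left of lens 2, so d_o2 = +87.30 cm.
Lens 2: 1/d_i2 = 1/f₂ − 1/d_o2 = 1/(11.2) − 1/(87.30) = 0.07783, so d_i2 = 12.8 cm.
The final image is real, 12.8 cm to the right of lens 2 (overall magnification ≈ -0.024).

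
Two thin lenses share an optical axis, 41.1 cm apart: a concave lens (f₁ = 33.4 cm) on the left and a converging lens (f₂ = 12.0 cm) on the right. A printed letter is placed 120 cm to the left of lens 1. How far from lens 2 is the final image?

Lens 1 is diverging, so f₁ = −33.4 cm.
Lens 1: 1/d_i1 = 1/f₁ − 1/d_o1 = 1/(-33.4) − 1/(120) = -0.03827, so d_i1 = -26.13 cm.
The intermediate image is 26.13 cm to the left of lens 1 (virtual), which is 41.1 − (-26.13) = 67.23 cm to the left of lens 2, so d_o2 = +67.23 cm.
Lens 2: 1/d_i2 = 1/f₂ − 1/d_o2 = 1/(12.0) − 1/(67.23) = 0.06846, so d_i2 = 14.6 cm.
The final image is real, 14.6 cm to the right of lens 2 (overall magnification ≈ -0.047).

14.6 cm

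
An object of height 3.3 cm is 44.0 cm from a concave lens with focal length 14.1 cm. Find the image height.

For a concave lens, f = -14.1 cm.
1/d_i = 1/f − 1/d_o = 1/(-14.10) − 1/(44.0) = -0.09365, so d_i = -10.68 cm.
m = −d_i/d_o = +0.2427.
|h_i| = |m|·h_o = 0.2427 × 3.3 = 0.801 cm. The image is virtual, upright and reduced, on the same side as the object.

0.801 cm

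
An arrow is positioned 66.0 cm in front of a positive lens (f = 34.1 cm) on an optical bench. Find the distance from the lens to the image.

Thin-lens equation: 1/s_i = 1/f − 1/s_o = 1/(34.10) − 1/(66.0) = 0.02933 − 0.01515 = 0.01417, so s_i = 70.6 cm.
The image is real, inverted and enlarged, on the far side of the lens.

70.6 cm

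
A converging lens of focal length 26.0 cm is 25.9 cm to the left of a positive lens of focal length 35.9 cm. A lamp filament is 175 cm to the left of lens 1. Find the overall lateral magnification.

m = -0.155

Lens 1: 1/d_i1 = 1/(26.0) − 1/(175) = 0.03275, so d_i1 = 30.54 cm; m₁ = −d_i1/d_o1 = -0.1745.
d_o2 = 25.9 − (30.54) = -4.640 cm (virtual object).
Lens 2: 1/d_i2 = 1/(35.9) − 1/(-4.640) = 0.2434, so d_i2 = 4.109 cm; m₂ = −d_i2/d_o2 = +0.8855.
m = m₁·m₂ = (-0.1745)(+0.8855) = -0.155.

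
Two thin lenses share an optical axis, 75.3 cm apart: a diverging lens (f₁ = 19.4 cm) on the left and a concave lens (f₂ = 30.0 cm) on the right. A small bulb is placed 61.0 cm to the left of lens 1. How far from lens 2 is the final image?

22.5 cm

Lens 1 is diverging, so f₁ = −19.4 cm.
Lens 1: 1/d_i1 = 1/f₁ − 1/d_o1 = 1/(-19.4) − 1/(61.0) = -0.06794, so d_i1 = -14.72 cm.
The intermediate image is 14.72 cm to the left of lens 1 (virtual), which is 75.3 − (-14.72) = 90.02 cm to the left of lens 2, so d_o2 = +90.02 cm.
Lens 2 is diverging, so f₂ = −30.0 cm.
Lens 2: 1/d_i2 = 1/f₂ − 1/d_o2 = 1/(-30.0) − 1/(90.02) = -0.04444, so d_i2 = -22.5 cm.
The final image is virtual, 22.5 cm to the left of lens 2 (overall magnification ≈ 0.060).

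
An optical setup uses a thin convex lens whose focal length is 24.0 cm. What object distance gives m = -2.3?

34.4 cm

m = −d_i/d_o ⇒ d_i = −m·d_o.
1/f = 1/d_o + 1/d_i = 1/d_o − 1/(m·d_o) = (1 − 1/m)/d_o, so d_o = f(1 − 1/m) = (24.00)(1 − 1/(-2.3)) = 34.4 cm.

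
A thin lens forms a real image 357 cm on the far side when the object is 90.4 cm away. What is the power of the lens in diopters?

d_i = +357 cm.
1/f = 1/d_o + 1/d_i = 1/(90.4) + 1/(357) = 0.01386 cm⁻¹.
f = 72.13 cm = 0.7213 m, so P = 1/f = +1.39 D.

P = +1.39 D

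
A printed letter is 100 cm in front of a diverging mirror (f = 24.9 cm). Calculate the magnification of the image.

m = +0.199

For a diverging mirror, f = -24.9 cm.
1/d_i = 1/f − 1/d_o = 1/(-24.90) − 1/(100) = -0.05016, so d_i = -19.94 cm.
m = −d_i/d_o = −(-19.94)/(100) = +0.199.
The image is virtual, upright and reduced, behind the mirror.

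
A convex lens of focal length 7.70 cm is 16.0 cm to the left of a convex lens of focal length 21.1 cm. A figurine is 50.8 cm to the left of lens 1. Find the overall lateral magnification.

m = -0.266

Lens 1: 1/d_i1 = 1/(7.70) − 1/(50.8) = 0.1102, so d_i1 = 9.076 cm; m₁ = −d_i1/d_o1 = -0.1787.
d_o2 = 16.0 − (9.076) = 6.924 cm.
Lens 2: 1/d_i2 = 1/(21.1) − 1/(6.924) = -0.09703, so d_i2 = -10.31 cm; m₂ = −d_i2/d_o2 = +1.488.
m = m₁·m₂ = (-0.1787)(+1.488) = -0.266.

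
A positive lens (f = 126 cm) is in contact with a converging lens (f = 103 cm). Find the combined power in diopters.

P = +1.76 D

P₁ = 1/f₁ = 1/(1.26 m) = +0.7937 D; P₂ = 1/f₂ = 1/(1.03 m) = +0.9709 D.
For thin lenses in contact, P = P₁ + P₂ = (+0.7937) + (+0.9709) = +1.76 D.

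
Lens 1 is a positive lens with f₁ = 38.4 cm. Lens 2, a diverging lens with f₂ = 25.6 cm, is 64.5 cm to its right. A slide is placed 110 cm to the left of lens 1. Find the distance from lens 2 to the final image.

4.53 cm

Lens 1: 1/d_i1 = 1/f₁ − 1/d_o1 = 1/(38.4) − 1/(110) = 0.01695, so d_i1 = 58.99 cm.
The intermediate image is 58.99 cm to the right of lens 1, which is 64.5 − (58.99) = 5.510 cm to the left of lens 2, so d_o2 = +5.510 cm.
Lens 2 is diverging, so f₂ = −25.6 cm.
Lens 2: 1/d_i2 = 1/f₂ − 1/d_o2 = 1/(-25.6) − 1/(5.510) = -0.2206, so d_i2 = -4.53 cm.
The final image is virtual, 4.53 cm to the left of lens 2 (overall magnification ≈ -0.44).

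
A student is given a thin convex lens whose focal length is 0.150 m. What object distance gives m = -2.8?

0.204 m

m = −d_i/d_o ⇒ d_i = −m·d_o.
1/f = 1/d_o + 1/d_i = 1/d_o − 1/(m·d_o) = (1 − 1/m)/d_o, so d_o = f(1 − 1/m) = (0.1500)(1 − 1/(-2.8)) = 0.204 m.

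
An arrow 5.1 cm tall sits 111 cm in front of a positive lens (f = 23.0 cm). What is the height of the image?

1/d_i = 1/f − 1/d_o = 1/(23.00) − 1/(111) = 0.03447, so d_i = 29.01 cm.
m = −d_i/d_o = -0.2614.
|h_i| = |m|·h_o = 0.2614 × 5.1 = 1.33 cm. The image is real, inverted and reduced, on the far side of the lens.

1.33 cm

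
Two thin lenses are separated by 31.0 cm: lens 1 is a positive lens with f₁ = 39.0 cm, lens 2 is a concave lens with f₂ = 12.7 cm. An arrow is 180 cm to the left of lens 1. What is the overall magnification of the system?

Lens 1: 1/d_i1 = 1/(39.0) − 1/(180) = 0.02009, so d_i1 = 49.79 cm; m₁ = −d_i1/d_o1 = -0.2766.
d_o2 = 31.0 − (49.79) = -18.79 cm (virtual object).
f₂ = −12.7 cm (diverging).
Lens 2: 1/d_i2 = 1/(-12.7) − 1/(-18.79) = -0.02552, so d_i2 = -39.18 cm; m₂ = −d_i2/d_o2 = -2.085.
m = m₁·m₂ = (-0.2766)(-2.085) = +0.577.

m = +0.577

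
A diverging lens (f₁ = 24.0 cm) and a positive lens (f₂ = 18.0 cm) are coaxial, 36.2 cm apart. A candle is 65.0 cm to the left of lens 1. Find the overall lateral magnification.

m = -0.136

f₁ = −24.0 cm (diverging).
Lens 1: 1/d_i1 = 1/(-24.0) − 1/(65.0) = -0.05705, so d_i1 = -17.53 cm; m₁ = −d_i1/d_o1 = +0.2697.
d_o2 = 36.2 − (-17.53) = 53.73 cm.
Lens 2: 1/d_i2 = 1/(18.0) − 1/(53.73) = 0.03694, so d_i2 = 27.07 cm; m₂ = −d_i2/d_o2 = -0.5038.
m = m₁·m₂ = (+0.2697)(-0.5038) = -0.136.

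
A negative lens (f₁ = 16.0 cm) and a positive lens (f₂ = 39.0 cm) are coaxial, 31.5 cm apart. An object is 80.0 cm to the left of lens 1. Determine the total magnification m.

f₁ = −16.0 cm (diverging).
Lens 1: 1/d_i1 = 1/(-16.0) − 1/(80.0) = -0.07500, so d_i1 = -13.33 cm; m₁ = −d_i1/d_o1 = +0.1666.
d_o2 = 31.5 − (-13.33) = 44.83 cm.
Lens 2: 1/d_i2 = 1/(39.0) − 1/(44.83) = 0.003335, so d_i2 = 299.9 cm; m₂ = −d_i2/d_o2 = -6.690.
m = m₁·m₂ = (+0.1666)(-6.690) = -1.11.

m = -1.11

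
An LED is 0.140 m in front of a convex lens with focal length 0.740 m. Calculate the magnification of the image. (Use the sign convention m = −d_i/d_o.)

1/d_i = 1/f − 1/d_o = 1/(0.7400) − 1/(0.140) = -5.792, so d_i = -0.1727 m.
m = −d_i/d_o = −(-0.1727)/(0.140) = +1.23.
The image is virtual, upright and enlarged, on the same side as the object.

m = +1.23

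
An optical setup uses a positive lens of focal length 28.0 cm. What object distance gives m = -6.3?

32.4 cm

m = −d_i/d_o ⇒ d_i = −m·d_o.
1/f = 1/d_o + 1/d_i = 1/d_o − 1/(m·d_o) = (1 − 1/m)/d_o, so d_o = f(1 − 1/m) = (28.00)(1 − 1/(-6.3)) = 32.4 cm.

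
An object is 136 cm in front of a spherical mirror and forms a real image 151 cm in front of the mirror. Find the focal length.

Real image ⇒ d_i = +151 cm.
1/f = 1/d_o + 1/d_i = 1/(136) + 1/(151) = 0.01398, so f = 71.6 cm.
Since f is positive, the spherical mirror is concave.

f = 71.6 cm (concave)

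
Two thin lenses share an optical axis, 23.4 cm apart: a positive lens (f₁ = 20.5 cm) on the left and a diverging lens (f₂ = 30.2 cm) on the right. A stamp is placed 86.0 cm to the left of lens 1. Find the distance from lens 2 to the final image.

3.98 cm

Lens 1: 1/d_i1 = 1/f₁ − 1/d_o1 = 1/(20.5) − 1/(86.0) = 0.03715, so d_i1 = 26.92 cm.
The intermediate image is 26.92 cm to the right of lens 1, which lies 3.520 cm to the right of lens 2 — a virtual object — so d_o2 = −3.520 cm.
Lens 2 is diverging, so f₂ = −30.2 cm.
Lens 2: 1/d_i2 = 1/f₂ − 1/d_o2 = 1/(-30.2) − 1/(-3.520) = 0.2510, so d_i2 = 3.98 cm.
The final image is real, 3.98 cm to the right of lens 2 (overall magnification ≈ -0.35).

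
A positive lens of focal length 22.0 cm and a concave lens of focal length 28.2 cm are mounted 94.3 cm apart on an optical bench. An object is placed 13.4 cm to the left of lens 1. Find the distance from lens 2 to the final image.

23.1 cm

Lens 1: 1/d_i1 = 1/f₁ − 1/d_o1 = 1/(22.0) − 1/(13.4) = -0.02917, so d_i1 = -34.28 cm.
The intermediate image is 34.28 cm to the left of lens 1 (virtual), which is 94.3 − (-34.28) = 128.6 cm to the left of lens 2, so d_o2 = +128.6 cm.
Lens 2 is diverging, so f₂ = −28.2 cm.
Lens 2: 1/d_i2 = 1/f₂ − 1/d_o2 = 1/(-28.2) − 1/(128.6) = -0.04324, so d_i2 = -23.1 cm.
The final image is virtual, 23.1 cm to the left of lens 2 (overall magnification ≈ 0.46).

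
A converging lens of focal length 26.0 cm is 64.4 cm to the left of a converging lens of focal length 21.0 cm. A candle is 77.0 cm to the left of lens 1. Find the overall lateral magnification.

Lens 1: 1/d_i1 = 1/(26.0) − 1/(77.0) = 0.02547, so d_i1 = 39.25 cm; m₁ = −d_i1/d_o1 = -0.5097.
d_o2 = 64.4 − (39.25) = 25.15 cm.
Lens 2: 1/d_i2 = 1/(21.0) − 1/(25.15) = 0.007858, so d_i2 = 127.3 cm; m₂ = −d_i2/d_o2 = -5.060.
m = m₁·m₂ = (-0.5097)(-5.060) = +2.58.

m = +2.58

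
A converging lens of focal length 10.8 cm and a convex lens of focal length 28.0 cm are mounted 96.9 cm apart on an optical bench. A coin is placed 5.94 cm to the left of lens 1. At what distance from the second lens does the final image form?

Lens 1: 1/d_i1 = 1/f₁ − 1/d_o1 = 1/(10.8) − 1/(5.94) = -0.07576, so d_i1 = -13.20 cm.
The intermediate image is 13.20 cm to the left of lens 1 (virtual), which is 96.9 − (-13.20) = 110.1 cm to the left of lens 2, so d_o2 = +110.1 cm.
Lens 2: 1/d_i2 = 1/f₂ − 1/d_o2 = 1/(28.0) − 1/(110.1) = 0.02663, so d_i2 = 37.5 cm.
The final image is real, 37.5 cm to the right of lens 2 (overall magnification ≈ -0.76).

37.5 cm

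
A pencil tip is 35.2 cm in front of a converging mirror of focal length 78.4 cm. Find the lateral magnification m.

1/d_i = 1/f − 1/d_o = 1/(78.40) − 1/(35.2) = -0.01565, so d_i = -63.88 cm.
m = −d_i/d_o = −(-63.88)/(35.2) = +1.81.
The image is virtual, upright and enlarged, behind the mirror.

m = +1.81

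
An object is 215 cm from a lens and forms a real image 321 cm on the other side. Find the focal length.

Real image ⇒ d_i = +321 cm.
1/f = 1/d_o + 1/d_i = 1/(215) + 1/(321) = 0.007766, so f = 129 cm.
Since f is positive, the lens is converging.

f = 129 cm (converging)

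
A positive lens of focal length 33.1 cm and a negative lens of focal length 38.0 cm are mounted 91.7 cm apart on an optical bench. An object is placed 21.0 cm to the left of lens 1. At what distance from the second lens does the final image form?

Lens 1: 1/d_i1 = 1/f₁ − 1/d_o1 = 1/(33.1) − 1/(21.0) = -0.01741, so d_i1 = -57.45 cm.
The intermediate image is 57.45 cm to the left of lens 1 (virtual), which is 91.7 − (-57.45) = 149.2 cm to the left of lens 2, so d_o2 = +149.2 cm.
Lens 2 is diverging, so f₂ = −38.0 cm.
Lens 2: 1/d_i2 = 1/f₂ − 1/d_o2 = 1/(-38.0) − 1/(149.2) = -0.03302, so d_i2 = -30.3 cm.
The final image is virtual, 30.3 cm to the left of lens 2 (overall magnification ≈ 0.56).

30.3 cm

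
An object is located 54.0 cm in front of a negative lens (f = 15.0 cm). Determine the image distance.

For a negative lens, f = -15.0 cm.
Lens equation: 1/s_i = 1/f − 1/s_o = 1/(-15.00) − 1/(54.0) = -0.06667 − 0.01852 = -0.08519, so s_i = -11.7 cm.
The image is virtual, upright and reduced, on the same side as the object.

11.7 cm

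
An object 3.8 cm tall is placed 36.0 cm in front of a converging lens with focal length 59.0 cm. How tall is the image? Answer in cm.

1/d_i = 1/f − 1/d_o = 1/(59.00) − 1/(36.0) = -0.01083, so d_i = -92.35 cm.
m = −d_i/d_o = +2.565.
|h_i| = |m|·h_o = 2.565 × 3.8 = 9.75 cm. The image is virtual, upright and enlarged, on the same side as the object.

9.75 cm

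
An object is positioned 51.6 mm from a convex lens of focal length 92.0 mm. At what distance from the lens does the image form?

Thin-lens equation: 1/v = 1/f − 1/u = 1/(92.00) − 1/(51.6) = 0.01087 − 0.01938 = -0.008510, so v = -118 mm.
The image is virtual, upright and enlarged, on the same side as the object.

118 mm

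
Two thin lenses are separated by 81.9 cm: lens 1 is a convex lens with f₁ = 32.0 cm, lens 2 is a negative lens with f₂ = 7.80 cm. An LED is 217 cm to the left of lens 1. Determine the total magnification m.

Lens 1: 1/d_i1 = 1/(32.0) − 1/(217) = 0.02664, so d_i1 = 37.54 cm; m₁ = −d_i1/d_o1 = -0.1730.
d_o2 = 81.9 − (37.54) = 44.36 cm.
f₂ = −7.80 cm (diverging).
Lens 2: 1/d_i2 = 1/(-7.80) − 1/(44.36) = -0.1507, so d_i2 = -6.634 cm; m₂ = −d_i2/d_o2 = +0.1495.
m = m₁·m₂ = (-0.1730)(+0.1495) = -0.0259.

m = -0.0259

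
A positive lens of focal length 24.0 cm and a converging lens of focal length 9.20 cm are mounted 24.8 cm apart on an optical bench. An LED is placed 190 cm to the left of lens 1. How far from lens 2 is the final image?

2.07 cm

Lens 1: 1/d_i1 = 1/f₁ − 1/d_o1 = 1/(24.0) − 1/(190) = 0.03640, so d_i1 = 27.47 cm.
The intermediate image is 27.47 cm to the right of lens 1, which lies 2.670 cm to the right of lens 2 — a virtual object — so d_o2 = −2.670 cm.
Lens 2: 1/d_i2 = 1/f₂ − 1/d_o2 = 1/(9.20) − 1/(-2.670) = 0.4832, so d_i2 = 2.07 cm.
The final image is real, 2.07 cm to the right of lens 2 (overall magnification ≈ -0.11).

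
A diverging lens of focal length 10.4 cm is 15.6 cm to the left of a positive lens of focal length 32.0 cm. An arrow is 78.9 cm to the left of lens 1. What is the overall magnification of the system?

f₁ = −10.4 cm (diverging).
Lens 1: 1/d_i1 = 1/(-10.4) − 1/(78.9) = -0.1088, so d_i1 = -9.189 cm; m₁ = −d_i1/d_o1 = +0.1165.
d_o2 = 15.6 − (-9.189) = 24.79 cm.
Lens 2: 1/d_i2 = 1/(32.0) − 1/(24.79) = -0.009089, so d_i2 = -110.0 cm; m₂ = −d_i2/d_o2 = +4.438.
m = m₁·m₂ = (+0.1165)(+4.438) = +0.517.

m = +0.517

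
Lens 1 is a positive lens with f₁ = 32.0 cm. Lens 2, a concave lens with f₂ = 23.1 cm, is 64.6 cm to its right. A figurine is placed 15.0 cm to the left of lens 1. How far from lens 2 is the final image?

18.5 cm

Lens 1: 1/d_i1 = 1/f₁ − 1/d_o1 = 1/(32.0) − 1/(15.0) = -0.03542, so d_i1 = -28.24 cm.
The intermediate image is 28.24 cm to the left of lens 1 (virtual), which is 64.6 − (-28.24) = 92.84 cm to the left of lens 2, so d_o2 = +92.84 cm.
Lens 2 is diverging, so f₂ = −23.1 cm.
Lens 2: 1/d_i2 = 1/f₂ − 1/d_o2 = 1/(-23.1) − 1/(92.84) = -0.05406, so d_i2 = -18.5 cm.
The final image is virtual, 18.5 cm to the left of lens 2 (overall magnification ≈ 0.38).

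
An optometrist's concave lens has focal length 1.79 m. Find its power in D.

For a concave lens, f = −1.79 m.
P = 1/f = 1/(-1.79 m) = -0.559 D.

P = -0.559 D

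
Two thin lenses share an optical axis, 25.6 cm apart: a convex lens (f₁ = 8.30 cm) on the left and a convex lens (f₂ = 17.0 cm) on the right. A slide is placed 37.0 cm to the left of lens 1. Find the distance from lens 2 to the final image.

Lens 1: 1/d_i1 = 1/f₁ − 1/d_o1 = 1/(8.30) − 1/(37.0) = 0.09345, so d_i1 = 10.70 cm.
The intermediate image is 10.70 cm to the right of lens 1, which is 25.6 − (10.70) = 14.90 cm to the left of lens 2, so d_o2 = +14.90 cm.
Lens 2: 1/d_i2 = 1/f₂ − 1/d_o2 = 1/(17.0) − 1/(14.90) = -0.008291, so d_i2 = -121 cm.
The final image is virtual, 121 cm to the left of lens 2 (overall magnification ≈ -2.3).

121 cm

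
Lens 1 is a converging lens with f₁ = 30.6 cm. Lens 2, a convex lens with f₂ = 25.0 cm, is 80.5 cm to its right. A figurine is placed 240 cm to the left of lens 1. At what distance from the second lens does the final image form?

Lens 1: 1/d_i1 = 1/f₁ − 1/d_o1 = 1/(30.6) − 1/(240) = 0.02851, so d_i1 = 35.07 cm.
The intermediate image is 35.07 cm to the right of lens 1, which is 80.5 − (35.07) = 45.43 cm to the left of lens 2, so d_o2 = +45.43 cm.
Lens 2: 1/d_i2 = 1/f₂ − 1/d_o2 = 1/(25.0) − 1/(45.43) = 0.01799, so d_i2 = 55.6 cm.
The final image is real, 55.6 cm to the right of lens 2 (overall magnification ≈ 0.18).

55.6 cm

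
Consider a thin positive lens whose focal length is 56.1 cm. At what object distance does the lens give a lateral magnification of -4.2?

69.5 cm

m = −d_i/d_o ⇒ d_i = −m·d_o.
1/f = 1/d_o + 1/d_i = 1/d_o − 1/(m·d_o) = (1 − 1/m)/d_o, so d_o = f(1 − 1/m) = (56.10)(1 − 1/(-4.2)) = 69.5 cm.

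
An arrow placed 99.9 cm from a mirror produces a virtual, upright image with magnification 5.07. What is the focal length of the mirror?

f = 124 cm (concave)

m = −d_i/d_o ⇒ d_i = −m·d_o = −(+5.07)·(99.9) = -506.5 cm.
1/f = 1/d_o + 1/d_i = 1/(99.9) + 1/(-506.5) = 0.008036, so f = 124 cm.
Since f is positive, the mirror is concave.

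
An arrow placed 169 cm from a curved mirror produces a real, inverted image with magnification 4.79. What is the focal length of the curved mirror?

m = −d_i/d_o ⇒ d_i = −m·d_o = −(-4.79)·(169) = 809.5 cm.
1/f = 1/d_o + 1/d_i = 1/(169) + 1/(809.5) = 0.007152, so f = 140 cm.
Since f is positive, the curved mirror is concave.

f = 140 cm (concave)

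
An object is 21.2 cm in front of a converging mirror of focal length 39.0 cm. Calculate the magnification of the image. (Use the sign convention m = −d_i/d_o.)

m = +2.19

1/d_i = 1/f − 1/d_o = 1/(39.00) − 1/(21.2) = -0.02153, so d_i = -46.45 cm.
m = −d_i/d_o = −(-46.45)/(21.2) = +2.19.
The image is virtual, upright and enlarged, behind the mirror.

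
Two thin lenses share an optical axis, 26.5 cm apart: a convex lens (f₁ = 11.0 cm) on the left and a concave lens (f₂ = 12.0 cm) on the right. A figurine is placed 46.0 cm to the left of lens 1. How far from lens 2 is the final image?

Lens 1: 1/d_i1 = 1/f₁ − 1/d_o1 = 1/(11.0) − 1/(46.0) = 0.06917, so d_i1 = 14.46 cm.
The intermediate image is 14.46 cm to the right of lens 1, which is 26.5 − (14.46) = 12.04 cm to the left of lens 2, so d_o2 = +12.04 cm.
Lens 2 is diverging, so f₂ = −12.0 cm.
Lens 2: 1/d_i2 = 1/f₂ − 1/d_o2 = 1/(-12.0) − 1/(12.04) = -0.1664, so d_i2 = -6.01 cm.
The final image is virtual, 6.01 cm to the left of lens 2 (overall magnification ≈ -0.16).

6.01 cm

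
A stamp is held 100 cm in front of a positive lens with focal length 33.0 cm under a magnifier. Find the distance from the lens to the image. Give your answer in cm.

Lens equation: 1/s_i = 1/f − 1/s_o = 1/(33.00) − 1/(100) = 0.03030 − 0.01000 = 0.02030, so s_i = 49.3 cm.
The image is real, inverted and reduced, on the far side of the lens.

49.3 cm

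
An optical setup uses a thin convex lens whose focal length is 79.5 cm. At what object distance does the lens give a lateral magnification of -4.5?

m = −d_i/d_o ⇒ d_i = −m·d_o.
1/f = 1/d_o + 1/d_i = 1/d_o − 1/(m·d_o) = (1 − 1/m)/d_o, so d_o = f(1 − 1/m) = (79.50)(1 − 1/(-4.5)) = 97.2 cm.

97.2 cm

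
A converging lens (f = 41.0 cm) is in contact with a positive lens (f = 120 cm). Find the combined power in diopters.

P = +3.27 D

P₁ = 1/f₁ = 1/(0.410 m) = +2.439 D; P₂ = 1/f₂ = 1/(1.20 m) = +0.8333 D.
For thin lenses in contact, P = P₁ + P₂ = (+2.439) + (+0.8333) = +3.27 D.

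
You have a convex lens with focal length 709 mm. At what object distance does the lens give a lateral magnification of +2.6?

m = −d_i/d_o ⇒ d_i = −m·d_o.
1/f = 1/d_o + 1/d_i = 1/d_o − 1/(m·d_o) = (1 − 1/m)/d_o, so d_o = f(1 − 1/m) = (709.0)(1 − 1/(+2.6)) = 436 mm.

436 mm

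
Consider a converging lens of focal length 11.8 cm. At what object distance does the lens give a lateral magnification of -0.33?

47.6 cm

m = −d_i/d_o ⇒ d_i = −m·d_o.
1/f = 1/d_o + 1/d_i = 1/d_o − 1/(m·d_o) = (1 − 1/m)/d_o, so d_o = f(1 − 1/m) = (11.80)(1 − 1/(-0.33)) = 47.6 cm.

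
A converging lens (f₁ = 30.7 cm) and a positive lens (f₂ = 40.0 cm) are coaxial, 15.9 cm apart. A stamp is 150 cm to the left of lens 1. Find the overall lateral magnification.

Lens 1: 1/d_i1 = 1/(30.7) − 1/(150) = 0.02591, so d_i1 = 38.60 cm; m₁ = −d_i1/d_o1 = -0.2573.
d_o2 = 15.9 − (38.60) = -22.70 cm (virtual object).
Lens 2: 1/d_i2 = 1/(40.0) − 1/(-22.70) = 0.06905, so d_i2 = 14.48 cm; m₂ = −d_i2/d_o2 = +0.6380.
m = m₁·m₂ = (-0.2573)(+0.6380) = -0.164.

m = -0.164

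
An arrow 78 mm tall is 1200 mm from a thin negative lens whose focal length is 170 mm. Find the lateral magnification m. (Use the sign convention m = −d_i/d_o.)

For a negative lens, f = -170 mm.
1/d_i = 1/f − 1/d_o = 1/(-170.0) − 1/(1200) = -0.006716, so d_i = -148.9 mm.
m = −d_i/d_o = −(-148.9)/(1200) = +0.124.
The image is virtual, upright and reduced, on the same side as the object.

m = +0.124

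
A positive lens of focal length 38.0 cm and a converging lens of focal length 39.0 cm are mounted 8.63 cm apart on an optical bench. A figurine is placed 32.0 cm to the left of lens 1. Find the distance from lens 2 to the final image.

Lens 1: 1/d_i1 = 1/f₁ − 1/d_o1 = 1/(38.0) − 1/(32.0) = -0.004934, so d_i1 = -202.7 cm.
The intermediate image is 202.7 cm to the left of lens 1 (virtual), which is 8.63 − (-202.7) = 211.3 cm to the left of lens 2, so d_o2 = +211.3 cm.
Lens 2: 1/d_i2 = 1/f₂ − 1/d_o2 = 1/(39.0) − 1/(211.3) = 0.02091, so d_i2 = 47.8 cm.
The final image is real, 47.8 cm to the right of lens 2 (overall magnification ≈ -1.4).

47.8 cm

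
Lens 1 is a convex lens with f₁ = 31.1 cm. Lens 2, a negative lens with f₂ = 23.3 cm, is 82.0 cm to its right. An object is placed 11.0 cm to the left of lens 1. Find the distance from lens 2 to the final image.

Lens 1: 1/d_i1 = 1/f₁ − 1/d_o1 = 1/(31.1) − 1/(11.0) = -0.05875, so d_i1 = -17.02 cm.
The intermediate image is 17.02 cm to the left of lens 1 (virtual), which is 82.0 − (-17.02) = 99.02 cm to the left of lens 2, so d_o2 = +99.02 cm.
Lens 2 is diverging, so f₂ = −23.3 cm.
Lens 2: 1/d_i2 = 1/f₂ − 1/d_o2 = 1/(-23.3) − 1/(99.02) = -0.05302, so d_i2 = -18.9 cm.
The final image is virtual, 18.9 cm to the left of lens 2 (overall magnification ≈ 0.29).

18.9 cm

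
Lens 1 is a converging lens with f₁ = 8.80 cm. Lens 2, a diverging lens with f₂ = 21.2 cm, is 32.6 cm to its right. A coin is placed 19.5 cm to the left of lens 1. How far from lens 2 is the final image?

Lens 1: 1/d_i1 = 1/f₁ − 1/d_o1 = 1/(8.80) − 1/(19.5) = 0.06235, so d_i1 = 16.04 cm.
The intermediate image is 16.04 cm to the right of lens 1, which is 32.6 − (16.04) = 16.56 cm to the left of lens 2, so d_o2 = +16.56 cm.
Lens 2 is diverging, so f₂ = −21.2 cm.
Lens 2: 1/d_i2 = 1/f₂ − 1/d_o2 = 1/(-21.2) − 1/(16.56) = -0.1076, so d_i2 = -9.30 cm.
The final image is virtual, 9.30 cm to the left of lens 2 (overall magnification ≈ -0.46).

9.30 cm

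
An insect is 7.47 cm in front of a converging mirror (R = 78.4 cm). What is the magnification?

m = +1.24

f = R/2 = 78.4/2 = 39.20 cm.
1/d_i = 1/f − 1/d_o = 1/(39.20) − 1/(7.47) = -0.1084, so d_i = -9.229 cm.
m = −d_i/d_o = −(-9.229)/(7.47) = +1.24.
The image is virtual, upright and enlarged, behind the mirror.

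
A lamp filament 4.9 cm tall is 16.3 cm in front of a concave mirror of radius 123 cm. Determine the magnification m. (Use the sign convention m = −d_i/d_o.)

f = R/2 = 123/2 = 61.50 cm.
1/d_i = 1/f − 1/d_o = 1/(61.50) − 1/(16.3) = -0.04509, so d_i = -22.18 cm.
m = −d_i/d_o = −(-22.18)/(16.3) = +1.36.
The image is virtual, upright and enlarged, behind the mirror.

m = +1.36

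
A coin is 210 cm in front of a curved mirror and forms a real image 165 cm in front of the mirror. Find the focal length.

Real image ⇒ d_i = +165 cm.
1/f = 1/d_o + 1/d_i = 1/(210) + 1/(165) = 0.01082, so f = 92.4 cm.
Since f is positive, the curved mirror is concave.

f = 92.4 cm (concave)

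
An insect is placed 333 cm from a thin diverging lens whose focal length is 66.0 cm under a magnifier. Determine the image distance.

55.1 cm

For a diverging lens, f = -66.0 cm.
Thin-lens equation: 1/q = 1/f − 1/p = 1/(-66.00) − 1/(333) = -0.01515 − 0.003003 = -0.01815, so q = -55.1 cm.
The image is virtual, upright and reduced, on the same side as the object.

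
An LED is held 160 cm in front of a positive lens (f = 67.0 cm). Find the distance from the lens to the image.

115 cm

Thin-lens equation: 1/v = 1/f − 1/u = 1/(67.00) − 1/(160) = 0.01493 − 0.006250 = 0.008675, so v = 115 cm.
The image is real, inverted and reduced, on the far side of the lens.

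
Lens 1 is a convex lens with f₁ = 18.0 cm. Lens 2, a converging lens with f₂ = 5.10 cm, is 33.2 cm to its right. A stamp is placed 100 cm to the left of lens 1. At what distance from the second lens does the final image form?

Lens 1: 1/d_i1 = 1/f₁ − 1/d_o1 = 1/(18.0) − 1/(100) = 0.04556, so d_i1 = 21.95 cm.
The intermediate image is 21.95 cm to the right of lens 1, which is 33.2 − (21.95) = 11.25 cm to the left of lens 2, so d_o2 = +11.25 cm.
Lens 2: 1/d_i2 = 1/f₂ − 1/d_o2 = 1/(5.10) − 1/(11.25) = 0.1072, so d_i2 = 9.33 cm.
The final image is real, 9.33 cm to the right of lens 2 (overall magnification ≈ 0.18).

9.33 cm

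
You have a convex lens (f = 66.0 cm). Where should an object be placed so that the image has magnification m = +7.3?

57.0 cm

m = −d_i/d_o ⇒ d_i = −m·d_o.
1/f = 1/d_o + 1/d_i = 1/d_o − 1/(m·d_o) = (1 − 1/m)/d_o, so d_o = f(1 − 1/m) = (66.00)(1 − 1/(+7.3)) = 57.0 cm.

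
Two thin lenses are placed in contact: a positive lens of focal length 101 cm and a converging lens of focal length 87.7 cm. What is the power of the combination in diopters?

P = +2.13 D

P₁ = 1/f₁ = 1/(1.01 m) = +0.9901 D; P₂ = 1/f₂ = 1/(0.877 m) = +1.140 D.
For thin lenses in contact, P = P₁ + P₂ = (+0.9901) + (+1.140) = +2.13 D.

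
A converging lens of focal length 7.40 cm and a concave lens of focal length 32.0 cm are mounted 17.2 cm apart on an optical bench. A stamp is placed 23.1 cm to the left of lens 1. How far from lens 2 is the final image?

5.27 cm

Lens 1: 1/d_i1 = 1/f₁ − 1/d_o1 = 1/(7.40) − 1/(23.1) = 0.09185, so d_i1 = 10.89 cm.
The intermediate image is 10.89 cm to the right of lens 1, which is 17.2 − (10.89) = 6.310 cm to the left of lens 2, so d_o2 = +6.310 cm.
Lens 2 is diverging, so f₂ = −32.0 cm.
Lens 2: 1/d_i2 = 1/f₂ − 1/d_o2 = 1/(-32.0) − 1/(6.310) = -0.1897, so d_i2 = -5.27 cm.
The final image is virtual, 5.27 cm to the left of lens 2 (overall magnification ≈ -0.39).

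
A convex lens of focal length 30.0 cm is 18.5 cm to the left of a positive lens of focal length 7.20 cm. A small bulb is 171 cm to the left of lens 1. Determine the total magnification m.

m = -0.0611

Lens 1: 1/d_i1 = 1/(30.0) − 1/(171) = 0.02749, so d_i1 = 36.38 cm; m₁ = −d_i1/d_o1 = -0.2127.
d_o2 = 18.5 − (36.38) = -17.88 cm (virtual object).
Lens 2: 1/d_i2 = 1/(7.20) − 1/(-17.88) = 0.1948, so d_i2 = 5.133 cm; m₂ = −d_i2/d_o2 = +0.2871.
m = m₁·m₂ = (-0.2127)(+0.2871) = -0.0611.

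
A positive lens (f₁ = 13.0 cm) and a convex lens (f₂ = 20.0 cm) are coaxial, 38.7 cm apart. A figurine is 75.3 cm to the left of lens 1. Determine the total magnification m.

Lens 1: 1/d_i1 = 1/(13.0) − 1/(75.3) = 0.06364, so d_i1 = 15.71 cm; m₁ = −d_i1/d_o1 = -0.2086.
d_o2 = 38.7 − (15.71) = 22.99 cm.
Lens 2: 1/d_i2 = 1/(20.0) − 1/(22.99) = 0.006503, so d_i2 = 153.8 cm; m₂ = −d_i2/d_o2 = -6.689.
m = m₁·m₂ = (-0.2086)(-6.689) = +1.40.

m = +1.40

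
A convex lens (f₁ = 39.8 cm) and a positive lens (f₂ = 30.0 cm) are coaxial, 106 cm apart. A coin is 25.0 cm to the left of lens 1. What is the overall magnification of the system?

m = -0.563

Lens 1: 1/d_i1 = 1/(39.8) − 1/(25.0) = -0.01487, so d_i1 = -67.23 cm; m₁ = −d_i1/d_o1 = +2.689.
d_o2 = 106 − (-67.23) = 173.2 cm.
Lens 2: 1/d_i2 = 1/(30.0) − 1/(173.2) = 0.02756, so d_i2 = 36.28 cm; m₂ = −d_i2/d_o2 = -0.2095.
m = m₁·m₂ = (+2.689)(-0.2095) = -0.563.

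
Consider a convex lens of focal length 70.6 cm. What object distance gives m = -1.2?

m = −d_i/d_o ⇒ d_i = −m·d_o.
1/f = 1/d_o + 1/d_i = 1/d_o − 1/(m·d_o) = (1 − 1/m)/d_o, so d_o = f(1 − 1/m) = (70.60)(1 − 1/(-1.2)) = 129 cm.

129 cm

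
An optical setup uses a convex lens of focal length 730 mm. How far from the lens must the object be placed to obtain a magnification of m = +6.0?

608 mm

m = −d_i/d_o ⇒ d_i = −m·d_o.
1/f = 1/d_o + 1/d_i = 1/d_o − 1/(m·d_o) = (1 − 1/m)/d_o, so d_o = f(1 − 1/m) = (730.0)(1 − 1/(+6.0)) = 608 mm.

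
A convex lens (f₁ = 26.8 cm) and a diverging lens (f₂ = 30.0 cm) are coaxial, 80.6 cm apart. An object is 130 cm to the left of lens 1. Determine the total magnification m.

m = -0.101

Lens 1: 1/d_i1 = 1/(26.8) − 1/(130) = 0.02962, so d_i1 = 33.76 cm; m₁ = −d_i1/d_o1 = -0.2597.
d_o2 = 80.6 − (33.76) = 46.84 cm.
f₂ = −30.0 cm (diverging).
Lens 2: 1/d_i2 = 1/(-30.0) − 1/(46.84) = -0.05468, so d_i2 = -18.29 cm; m₂ = −d_i2/d_o2 = +0.3904.
m = m₁·m₂ = (-0.2597)(+0.3904) = -0.101.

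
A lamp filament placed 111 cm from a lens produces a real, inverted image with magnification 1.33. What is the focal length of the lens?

f = 63.4 cm (converging)

m = −d_i/d_o ⇒ d_i = −m·d_o = −(-1.33)·(111) = 147.6 cm.
1/f = 1/d_o + 1/d_i = 1/(111) + 1/(147.6) = 0.01578, so f = 63.4 cm.
Since f is positive, the lens is converging.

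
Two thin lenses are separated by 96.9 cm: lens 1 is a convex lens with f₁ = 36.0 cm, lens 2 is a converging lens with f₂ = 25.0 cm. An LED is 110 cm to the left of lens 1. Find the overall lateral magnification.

m = +0.661

Lens 1: 1/d_i1 = 1/(36.0) − 1/(110) = 0.01869, so d_i1 = 53.51 cm; m₁ = −d_i1/d_o1 = -0.4865.
d_o2 = 96.9 − (53.51) = 43.39 cm.
Lens 2: 1/d_i2 = 1/(25.0) − 1/(43.39) = 0.01695, so d_i2 = 58.99 cm; m₂ = −d_i2/d_o2 = -1.359.
m = m₁·m₂ = (-0.4865)(-1.359) = +0.661.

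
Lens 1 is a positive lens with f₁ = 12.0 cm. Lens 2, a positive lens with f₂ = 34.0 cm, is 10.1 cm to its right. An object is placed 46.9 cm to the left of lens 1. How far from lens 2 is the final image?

5.12 cm

Lens 1: 1/d_i1 = 1/f₁ − 1/d_o1 = 1/(12.0) − 1/(46.9) = 0.06201, so d_i1 = 16.13 cm.
The intermediate image is 16.13 cm to the right of lens 1, which lies 6.030 cm to the right of lens 2 — a virtual object — so d_o2 = −6.030 cm.
Lens 2: 1/d_i2 = 1/f₂ − 1/d_o2 = 1/(34.0) − 1/(-6.030) = 0.1952, so d_i2 = 5.12 cm.
The final image is real, 5.12 cm to the right of lens 2 (overall magnification ≈ -0.29).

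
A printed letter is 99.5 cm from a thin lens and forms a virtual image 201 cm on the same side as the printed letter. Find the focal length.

Virtual image ⇒ d_i = −201 cm.
1/f = 1/d_o + 1/d_i = 1/(99.5) + 1/(-201) = 0.005075, so f = 197 cm.
Since f is positive, the thin lens is converging.

f = 197 cm (converging)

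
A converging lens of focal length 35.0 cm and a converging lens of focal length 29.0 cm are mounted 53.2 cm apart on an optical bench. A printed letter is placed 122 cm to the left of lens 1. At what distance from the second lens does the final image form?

4.80 cm

Lens 1: 1/d_i1 = 1/f₁ − 1/d_o1 = 1/(35.0) − 1/(122) = 0.02037, so d_i1 = 49.08 cm.
The intermediate image is 49.08 cm to the right of lens 1, which is 53.2 − (49.08) = 4.120 cm to the left of lens 2, so d_o2 = +4.120 cm.
Lens 2: 1/d_i2 = 1/f₂ − 1/d_o2 = 1/(29.0) − 1/(4.120) = -0.2082, so d_i2 = -4.80 cm.
The final image is virtual, 4.80 cm to the left of lens 2 (overall magnification ≈ -0.47).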